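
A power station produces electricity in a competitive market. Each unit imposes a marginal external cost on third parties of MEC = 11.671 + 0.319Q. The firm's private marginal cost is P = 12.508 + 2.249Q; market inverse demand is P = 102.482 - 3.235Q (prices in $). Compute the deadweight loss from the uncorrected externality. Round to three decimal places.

DWL = $24.623

Market equilibrium (private): 12.508 + 2.249Q = 102.482 - 3.235Q → Q_m = 16.4066.
Social marginal cost = private MC + MEC = 24.179 + 2.568Q.
Set SMC = demand: 24.179 + 2.568Q = 102.482 - 3.235Q → Q* = 13.4935.
The loss is the area between SMC and demand from Q* to Q_m; with linear curves that's a triangle of height MEC(Q_m).
DWL = ½ × 2.9131 × 16.9047 = 24.6225.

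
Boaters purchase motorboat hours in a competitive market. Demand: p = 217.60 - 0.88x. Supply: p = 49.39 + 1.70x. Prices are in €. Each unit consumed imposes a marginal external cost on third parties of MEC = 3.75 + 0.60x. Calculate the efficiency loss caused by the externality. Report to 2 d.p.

DWL = €288.95

Market equilibrium (private): 49.39 + 1.70x = 217.60 - 0.88x → x_m = 65.1977.
Social marginal benefit = demand − MEC = 213.85 - 1.48x.
Set SMB = MC: 213.85 - 1.48x = 49.39 + 1.70x → x* = 51.7170.
Between x* and x_m the wedge MC − SMB runs linearly from 0 to MEC(x_m), so the loss is a triangle.
DWL = ½ × 13.4807 × 42.8686 = 288.9494.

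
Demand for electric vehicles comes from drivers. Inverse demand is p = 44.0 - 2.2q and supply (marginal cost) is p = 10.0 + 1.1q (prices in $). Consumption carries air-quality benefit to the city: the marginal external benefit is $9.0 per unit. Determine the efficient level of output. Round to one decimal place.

Social marginal benefit = demand + MEB = 53.0 - 2.2q.
Set SMB = MC: 53.0 - 2.2q = 10.0 + 1.1q → q* = 13.0303.

q* = 13.0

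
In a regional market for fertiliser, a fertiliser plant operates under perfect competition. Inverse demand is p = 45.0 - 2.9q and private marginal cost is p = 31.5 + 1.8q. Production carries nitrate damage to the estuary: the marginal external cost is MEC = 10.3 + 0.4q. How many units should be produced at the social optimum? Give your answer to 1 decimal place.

Social marginal cost = private MC + MEC = 41.8 + 2.2q.
Set SMC = demand: 41.8 + 2.2q = 45.0 - 2.9q → q* = 0.6275.

q* = 0.6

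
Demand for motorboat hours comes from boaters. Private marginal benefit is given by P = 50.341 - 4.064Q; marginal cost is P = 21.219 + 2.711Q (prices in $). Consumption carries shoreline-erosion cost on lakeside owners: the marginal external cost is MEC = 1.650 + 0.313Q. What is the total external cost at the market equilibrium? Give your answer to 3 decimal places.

$9.984

Market equilibrium (private): 21.219 + 2.711Q = 50.341 - 4.064Q → Q_m = 4.2985.
Total external cost = ∫₀^{Q_m} (1.650 + 0.313Q) dQ = 1.650×4.2985 + ½×0.313×4.2985² = 9.9842.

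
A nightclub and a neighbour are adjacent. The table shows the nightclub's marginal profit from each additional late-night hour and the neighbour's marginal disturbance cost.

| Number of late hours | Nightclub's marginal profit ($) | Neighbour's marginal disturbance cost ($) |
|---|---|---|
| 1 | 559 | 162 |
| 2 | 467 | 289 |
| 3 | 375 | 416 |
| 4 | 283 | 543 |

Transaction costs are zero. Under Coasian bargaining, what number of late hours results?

2

Bargaining reaches the level where marginal profit last exceeds marginal disturbance cost.
That holds through level 2 (467 ≥ 289) but not at 3 (375 < 416).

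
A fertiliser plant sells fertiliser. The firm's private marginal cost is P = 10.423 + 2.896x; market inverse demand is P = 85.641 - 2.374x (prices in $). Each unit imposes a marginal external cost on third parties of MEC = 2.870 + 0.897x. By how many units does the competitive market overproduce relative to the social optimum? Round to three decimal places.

2.541 units

Market equilibrium (private): 10.423 + 2.896x = 85.641 - 2.374x → x_m = 14.2729.
Social marginal cost = private MC + MEC = 13.293 + 3.793x.
Set SMC = demand: 13.293 + 3.793x = 85.641 - 2.374x → x* = 11.7315.
Gap = |14.2729 − 11.7315| = 2.5414.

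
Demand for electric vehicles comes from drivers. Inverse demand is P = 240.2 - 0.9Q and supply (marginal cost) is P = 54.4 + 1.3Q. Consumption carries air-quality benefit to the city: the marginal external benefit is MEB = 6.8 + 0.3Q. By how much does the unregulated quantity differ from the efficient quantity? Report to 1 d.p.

16.9 units

Market equilibrium (private): 54.4 + 1.3Q = 240.2 - 0.9Q → Q_m = 84.4545.
Social marginal benefit = demand + MEB = 247.0 - 0.6Q.
Set SMB = MC: 247.0 - 0.6Q = 54.4 + 1.3Q → Q* = 101.3684.
Gap = |84.4545 − 101.3684| = 16.9139.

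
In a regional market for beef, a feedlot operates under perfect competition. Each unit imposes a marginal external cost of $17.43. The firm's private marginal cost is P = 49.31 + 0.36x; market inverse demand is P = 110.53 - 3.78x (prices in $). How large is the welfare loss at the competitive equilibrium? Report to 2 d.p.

Market equilibrium (private): 49.31 + 0.36x = 110.53 - 3.78x → x_m = 14.7874.
Social marginal cost = private MC + MEC = 66.74 + 0.36x.
Set SMC = demand: 66.74 + 0.36x = 110.53 - 3.78x → x* = 10.5773.
The loss is the area between SMC and demand from x* to x_m; with linear curves that's a triangle of height MEC(x_m).
DWL = ½ × 4.2101 × 17.4300 = 36.6910.

DWL = $36.69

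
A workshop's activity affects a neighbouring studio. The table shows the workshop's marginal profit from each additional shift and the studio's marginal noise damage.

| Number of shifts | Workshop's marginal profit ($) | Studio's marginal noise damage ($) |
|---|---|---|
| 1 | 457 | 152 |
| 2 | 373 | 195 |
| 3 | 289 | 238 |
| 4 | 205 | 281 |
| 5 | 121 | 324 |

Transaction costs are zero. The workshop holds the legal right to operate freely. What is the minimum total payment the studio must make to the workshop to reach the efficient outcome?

Left alone the workshop would choose level 5 (marginal profit stays positive).
Efficient level: k* = 3 (marginal profit ≥ marginal noise damage through 3).
The studio must at least cover the workshop's forgone profit from cutting 5→3: 205 + 121 = 326.

$326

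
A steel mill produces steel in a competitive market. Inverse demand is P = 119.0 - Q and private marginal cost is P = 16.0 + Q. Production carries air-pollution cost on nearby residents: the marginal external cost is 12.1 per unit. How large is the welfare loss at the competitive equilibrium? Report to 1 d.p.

DWL = 36.6

Market equilibrium (private): 16.0 + Q = 119.0 - Q → Q_m = 51.5000.
Social marginal cost = private MC + MEC = 28.1 + Q.
Set SMC = demand: 28.1 + Q = 119.0 - Q → Q* = 45.4500.
The welfare-loss triangle has base |Q_m − Q*| and height MEC(Q_m) (the vertical gap between SMC and demand is zero at Q* and MEC at Q_m).
DWL = ½ × 6.0500 × 12.1000 = 36.6025.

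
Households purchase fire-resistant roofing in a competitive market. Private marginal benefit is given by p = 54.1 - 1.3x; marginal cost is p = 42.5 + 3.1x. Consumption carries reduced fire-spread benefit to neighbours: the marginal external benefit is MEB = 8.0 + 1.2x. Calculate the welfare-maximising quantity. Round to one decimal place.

x* = 6.1

Social marginal benefit = demand + MEB = 62.1 - 0.1x.
Set SMB = MC: 62.1 - 0.1x = 42.5 + 3.1x → x* = 6.1250.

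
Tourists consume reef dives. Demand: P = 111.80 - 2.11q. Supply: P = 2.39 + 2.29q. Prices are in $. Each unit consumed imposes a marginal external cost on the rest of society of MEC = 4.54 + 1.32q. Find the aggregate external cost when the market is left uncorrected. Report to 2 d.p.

Market equilibrium (private): 2.39 + 2.29q = 111.80 - 2.11q → q_m = 24.8659.
Total external cost = ∫₀^{q_m} (4.54 + 1.32q) dq = 4.54×24.8659 + ½×1.32×24.8659² = 520.9778.

$520.98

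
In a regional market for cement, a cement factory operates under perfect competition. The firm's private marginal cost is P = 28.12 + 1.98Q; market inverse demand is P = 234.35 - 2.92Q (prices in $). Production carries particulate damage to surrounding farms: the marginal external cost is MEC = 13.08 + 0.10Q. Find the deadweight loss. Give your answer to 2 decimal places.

DWL = $29.89

Market equilibrium (private): 28.12 + 1.98Q = 234.35 - 2.92Q → Q_m = 42.0878.
Social marginal cost = private MC + MEC = 41.20 + 2.08Q.
Set SMC = demand: 41.20 + 2.08Q = 234.35 - 2.92Q → Q* = 38.6300.
The loss is the area between SMC and demand from Q* to Q_m; with linear curves that's a triangle of height MEC(Q_m).
DWL = ½ × 3.4578 × 17.2888 = 29.8906.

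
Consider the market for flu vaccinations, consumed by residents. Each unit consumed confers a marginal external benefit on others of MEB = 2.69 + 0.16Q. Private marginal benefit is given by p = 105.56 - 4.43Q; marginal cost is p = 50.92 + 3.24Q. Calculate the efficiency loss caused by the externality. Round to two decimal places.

DWL = 0.98

Market equilibrium (private): 50.92 + 3.24Q = 105.56 - 4.43Q → Q_m = 7.1239.
Social marginal benefit = demand + MEB = 108.25 - 4.27Q.
Set SMB = MC: 108.25 - 4.27Q = 50.92 + 3.24Q → Q* = 7.6338.
The welfare-loss triangle has base |Q_m − Q*| and height MEB(Q_m) (the vertical gap between SMB and MC is zero at Q* and MEB at Q_m).
DWL = ½ × 0.5099 × 3.8298 = 0.9764.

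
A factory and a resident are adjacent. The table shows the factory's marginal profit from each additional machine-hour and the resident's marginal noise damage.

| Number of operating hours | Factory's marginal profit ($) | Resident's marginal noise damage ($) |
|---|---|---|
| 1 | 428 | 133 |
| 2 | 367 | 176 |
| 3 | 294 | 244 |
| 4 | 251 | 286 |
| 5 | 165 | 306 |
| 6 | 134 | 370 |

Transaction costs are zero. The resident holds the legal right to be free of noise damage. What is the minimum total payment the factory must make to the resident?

Efficient level: marginal profit ≥ marginal noise damage through level 3, so k* = 3.
With the resident holding the right, the factory must at least compensate total damage at k*: 133 + 176 + 244 = 553.

$553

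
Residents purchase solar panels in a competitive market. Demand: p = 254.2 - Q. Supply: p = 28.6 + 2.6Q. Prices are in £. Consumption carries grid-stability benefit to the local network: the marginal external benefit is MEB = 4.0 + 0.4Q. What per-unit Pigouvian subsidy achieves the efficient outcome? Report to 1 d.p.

Social marginal benefit = demand + MEB = 258.2 - 0.6Q.
Set SMB = MC: 258.2 - 0.6Q = 28.6 + 2.6Q → Q* = 71.7500.
The Pigouvian subsidy equals MEB at Q*: 4.0 + 0.4×71.7500 = 32.7000.

subsidy = £32.7 per unit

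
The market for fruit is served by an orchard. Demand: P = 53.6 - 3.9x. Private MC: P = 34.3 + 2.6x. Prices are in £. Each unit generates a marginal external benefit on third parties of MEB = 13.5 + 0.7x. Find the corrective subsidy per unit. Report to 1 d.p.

subsidy = £17.5 per unit

Social marginal cost = private MC − MEB = 20.8 + 1.9x.
Set SMC = demand: 20.8 + 1.9x = 53.6 - 3.9x → x* = 5.6552.
The Pigouvian subsidy equals MEB at x*: 13.5 + 0.7×5.6552 = 17.4586.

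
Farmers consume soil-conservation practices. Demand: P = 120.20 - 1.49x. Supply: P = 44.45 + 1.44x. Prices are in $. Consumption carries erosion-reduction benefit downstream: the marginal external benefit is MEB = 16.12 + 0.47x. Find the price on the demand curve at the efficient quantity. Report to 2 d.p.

Social marginal benefit = demand + MEB = 136.32 - 1.02x.
Set SMB = MC: 136.32 - 1.02x = 44.45 + 1.44x → x* = 37.3455.
Consumer price on the demand curve at x*: 120.20 − 1.49×37.3455 = 64.5552.

P = $64.56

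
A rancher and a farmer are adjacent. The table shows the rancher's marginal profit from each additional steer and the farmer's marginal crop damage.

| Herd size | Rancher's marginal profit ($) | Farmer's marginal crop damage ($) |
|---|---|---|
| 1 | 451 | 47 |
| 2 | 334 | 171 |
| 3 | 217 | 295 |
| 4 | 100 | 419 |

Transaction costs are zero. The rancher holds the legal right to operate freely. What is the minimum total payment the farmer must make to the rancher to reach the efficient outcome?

Left alone the rancher would choose level 4 (marginal profit stays positive).
Efficient level: k* = 2 (marginal profit ≥ marginal crop damage through 2).
The farmer must at least cover the rancher's forgone profit from cutting 4→2: 217 + 100 = 317.

$317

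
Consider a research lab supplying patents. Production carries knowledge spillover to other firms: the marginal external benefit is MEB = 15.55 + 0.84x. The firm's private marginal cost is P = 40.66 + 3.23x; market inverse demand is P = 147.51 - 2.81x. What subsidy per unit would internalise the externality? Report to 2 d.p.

subsidy = 35.32 per unit

Social marginal cost = private MC − MEB = 25.11 + 2.39x.
Set SMC = demand: 25.11 + 2.39x = 147.51 - 2.81x → x* = 23.5385.
The Pigouvian subsidy equals MEB at x*: 15.55 + 0.84×23.5385 = 35.3223.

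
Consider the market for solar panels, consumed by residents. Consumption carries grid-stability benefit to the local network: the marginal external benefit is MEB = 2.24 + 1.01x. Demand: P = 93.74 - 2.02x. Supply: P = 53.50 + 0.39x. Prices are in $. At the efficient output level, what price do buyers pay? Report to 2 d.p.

Social marginal benefit = demand + MEB = 95.98 - 1.01x.
Set SMB = MC: 95.98 - 1.01x = 53.50 + 0.39x → x* = 30.3429.
Consumer price on the demand curve at x*: 93.74 − 2.02×30.3429 = 32.4473.

P = $32.45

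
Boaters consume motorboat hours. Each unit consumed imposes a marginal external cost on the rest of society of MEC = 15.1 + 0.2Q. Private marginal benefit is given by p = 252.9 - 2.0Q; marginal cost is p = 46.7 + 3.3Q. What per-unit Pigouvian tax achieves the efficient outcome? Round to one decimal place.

tax = 22.0 per unit

Social marginal benefit = demand − MEC = 237.8 - 2.2Q.
Set SMB = MC: 237.8 - 2.2Q = 46.7 + 3.3Q → Q* = 34.7455.
The Pigouvian tax equals MEC at Q*: 15.1 + 0.2×34.7455 = 22.0491.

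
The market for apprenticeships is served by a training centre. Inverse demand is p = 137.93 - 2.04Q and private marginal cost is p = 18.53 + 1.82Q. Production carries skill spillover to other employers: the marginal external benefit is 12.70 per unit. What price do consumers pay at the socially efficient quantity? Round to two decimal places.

Social marginal cost = private MC − MEB = 5.83 + 1.82Q.
Set SMC = demand: 5.83 + 1.82Q = 137.93 - 2.04Q → Q* = 34.2228.
Consumer price on the demand curve at Q*: 137.93 − 2.04×34.2228 = 68.1155.

P = 68.12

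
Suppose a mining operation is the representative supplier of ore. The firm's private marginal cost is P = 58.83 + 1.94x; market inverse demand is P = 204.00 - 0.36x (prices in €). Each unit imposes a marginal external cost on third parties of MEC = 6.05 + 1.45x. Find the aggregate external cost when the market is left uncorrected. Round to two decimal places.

€3270.12

Market equilibrium (private): 58.83 + 1.94x = 204.00 - 0.36x → x_m = 63.1174.
Total external cost = ∫₀^{x_m} (6.05 + 1.45x) dx = 6.05×63.1174 + ½×1.45×63.1174² = 3270.1198.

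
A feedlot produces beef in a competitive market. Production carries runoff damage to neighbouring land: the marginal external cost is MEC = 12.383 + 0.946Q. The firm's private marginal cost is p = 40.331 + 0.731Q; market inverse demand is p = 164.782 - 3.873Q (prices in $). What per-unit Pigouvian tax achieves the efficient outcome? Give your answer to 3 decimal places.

tax = $31.485 per unit

Social marginal cost = private MC + MEC = 52.714 + 1.677Q.
Set SMC = demand: 52.714 + 1.677Q = 164.782 - 3.873Q → Q* = 20.1924.
The Pigouvian tax equals MEC at Q*: 12.383 + 0.946×20.1924 = 31.4850.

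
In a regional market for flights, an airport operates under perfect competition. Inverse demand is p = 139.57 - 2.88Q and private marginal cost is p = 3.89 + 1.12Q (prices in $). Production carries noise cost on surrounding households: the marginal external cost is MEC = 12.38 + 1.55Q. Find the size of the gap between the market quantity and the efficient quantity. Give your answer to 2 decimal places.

11.70 units

Market equilibrium (private): 3.89 + 1.12Q = 139.57 - 2.88Q → Q_m = 33.9200.
Social marginal cost = private MC + MEC = 16.27 + 2.67Q.
Set SMC = demand: 16.27 + 2.67Q = 139.57 - 2.88Q → Q* = 22.2162.
Gap = |33.9200 − 22.2162| = 11.7038.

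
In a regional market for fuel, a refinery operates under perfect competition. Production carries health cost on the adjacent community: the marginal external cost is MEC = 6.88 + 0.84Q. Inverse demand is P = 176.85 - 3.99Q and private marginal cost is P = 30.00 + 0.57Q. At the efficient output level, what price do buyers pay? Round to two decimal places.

P = 73.43

Social marginal cost = private MC + MEC = 36.88 + 1.41Q.
Set SMC = demand: 36.88 + 1.41Q = 176.85 - 3.99Q → Q* = 25.9204.
Consumer price on the demand curve at Q*: 176.85 − 3.99×25.9204 = 73.4276.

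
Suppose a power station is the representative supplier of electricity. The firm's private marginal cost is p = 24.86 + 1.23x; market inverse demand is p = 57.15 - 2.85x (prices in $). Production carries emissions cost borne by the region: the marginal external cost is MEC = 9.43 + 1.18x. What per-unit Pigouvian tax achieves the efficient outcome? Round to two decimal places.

Social marginal cost = private MC + MEC = 34.29 + 2.41x.
Set SMC = demand: 34.29 + 2.41x = 57.15 - 2.85x → x* = 4.3460.
The Pigouvian tax equals MEC at x*: 9.43 + 1.18×4.3460 = 14.5583.

tax = $14.56 per unit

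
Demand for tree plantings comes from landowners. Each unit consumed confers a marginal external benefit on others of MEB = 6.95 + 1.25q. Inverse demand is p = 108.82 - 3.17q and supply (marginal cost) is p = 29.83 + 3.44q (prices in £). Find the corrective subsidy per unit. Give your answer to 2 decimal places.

Social marginal benefit = demand + MEB = 115.77 - 1.92q.
Set SMB = MC: 115.77 - 1.92q = 29.83 + 3.44q → q* = 16.0336.
The Pigouvian subsidy equals MEB at q*: 6.95 + 1.25×16.0336 = 26.9920.

subsidy = £26.99 per unit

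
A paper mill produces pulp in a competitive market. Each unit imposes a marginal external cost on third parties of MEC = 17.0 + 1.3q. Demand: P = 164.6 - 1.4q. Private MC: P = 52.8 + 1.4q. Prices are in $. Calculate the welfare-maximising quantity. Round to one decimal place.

Social marginal cost = private MC + MEC = 69.8 + 2.7q.
Set SMC = demand: 69.8 + 2.7q = 164.6 - 1.4q → q* = 23.1220.

q* = 23.1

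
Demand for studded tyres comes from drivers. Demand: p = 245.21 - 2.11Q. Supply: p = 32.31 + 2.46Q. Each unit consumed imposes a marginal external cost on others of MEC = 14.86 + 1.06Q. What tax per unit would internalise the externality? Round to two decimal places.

Social marginal benefit = demand − MEC = 230.35 - 3.17Q.
Set SMB = MC: 230.35 - 3.17Q = 32.31 + 2.46Q → Q* = 35.1758.
The Pigouvian tax equals MEC at Q*: 14.86 + 1.06×35.1758 = 52.1463.

tax = 52.15 per unit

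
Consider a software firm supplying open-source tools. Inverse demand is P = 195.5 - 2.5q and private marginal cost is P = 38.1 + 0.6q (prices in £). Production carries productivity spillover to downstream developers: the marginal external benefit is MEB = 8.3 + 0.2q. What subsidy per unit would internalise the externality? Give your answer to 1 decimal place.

subsidy = £19.7 per unit

Social marginal cost = private MC − MEB = 29.8 + 0.4q.
Set SMC = demand: 29.8 + 0.4q = 195.5 - 2.5q → q* = 57.1379.
The Pigouvian subsidy equals MEB at q*: 8.3 + 0.2×57.1379 = 19.7276.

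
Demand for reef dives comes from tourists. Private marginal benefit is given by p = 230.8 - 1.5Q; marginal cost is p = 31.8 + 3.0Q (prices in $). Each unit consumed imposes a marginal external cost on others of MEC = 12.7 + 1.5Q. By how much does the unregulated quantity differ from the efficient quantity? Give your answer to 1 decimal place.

Market equilibrium (private): 31.8 + 3.0Q = 230.8 - 1.5Q → Q_m = 44.2222.
Social marginal benefit = demand − MEC = 218.1 - 3.0Q.
Set SMB = MC: 218.1 - 3.0Q = 31.8 + 3.0Q → Q* = 31.0500.
Gap = |44.2222 − 31.0500| = 13.1722.

13.2 units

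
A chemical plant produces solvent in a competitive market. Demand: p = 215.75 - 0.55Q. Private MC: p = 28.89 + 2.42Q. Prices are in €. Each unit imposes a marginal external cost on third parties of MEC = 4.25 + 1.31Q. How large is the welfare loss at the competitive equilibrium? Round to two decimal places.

Market equilibrium (private): 28.89 + 2.42Q = 215.75 - 0.55Q → Q_m = 62.9158.
Social marginal cost = private MC + MEC = 33.14 + 3.73Q.
Set SMC = demand: 33.14 + 3.73Q = 215.75 - 0.55Q → Q* = 42.6659.
Between Q* and Q_m the wedge SMC − demand runs linearly from 0 to MEC(Q_m), so the loss is a triangle.
DWL = ½ × 20.2499 × 86.6697 = 877.5264.

DWL = €877.53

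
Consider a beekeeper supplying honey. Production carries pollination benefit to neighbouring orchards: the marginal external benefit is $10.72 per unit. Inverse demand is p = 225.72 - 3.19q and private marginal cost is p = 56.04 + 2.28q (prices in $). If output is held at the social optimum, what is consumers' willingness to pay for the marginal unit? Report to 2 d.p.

Social marginal cost = private MC − MEB = 45.32 + 2.28q.
Set SMC = demand: 45.32 + 2.28q = 225.72 - 3.19q → q* = 32.9799.
Consumer price on the demand curve at q*: 225.72 − 3.19×32.9799 = 120.5141.

P = $120.51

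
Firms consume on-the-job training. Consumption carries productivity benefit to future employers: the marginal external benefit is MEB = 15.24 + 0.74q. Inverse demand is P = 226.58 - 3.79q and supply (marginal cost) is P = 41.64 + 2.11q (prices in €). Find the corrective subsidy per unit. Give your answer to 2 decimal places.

Social marginal benefit = demand + MEB = 241.82 - 3.05q.
Set SMB = MC: 241.82 - 3.05q = 41.64 + 2.11q → q* = 38.7946.
The Pigouvian subsidy equals MEB at q*: 15.24 + 0.74×38.7946 = 43.9480.

subsidy = €43.95 per unit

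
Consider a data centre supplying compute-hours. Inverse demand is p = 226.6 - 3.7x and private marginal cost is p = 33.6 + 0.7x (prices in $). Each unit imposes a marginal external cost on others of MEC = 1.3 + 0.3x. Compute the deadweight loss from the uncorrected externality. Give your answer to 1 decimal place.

Market equilibrium (private): 33.6 + 0.7x = 226.6 - 3.7x → x_m = 43.8636.
Social marginal cost = private MC + MEC = 34.9 + x.
Set SMC = demand: 34.9 + x = 226.6 - 3.7x → x* = 40.7872.
The welfare-loss triangle has base |x_m − x*| and height MEC(x_m) (the vertical gap between SMC and demand is zero at x* and MEC at x_m).
DWL = ½ × 3.0764 × 14.4591 = 22.2410.

DWL = $22.2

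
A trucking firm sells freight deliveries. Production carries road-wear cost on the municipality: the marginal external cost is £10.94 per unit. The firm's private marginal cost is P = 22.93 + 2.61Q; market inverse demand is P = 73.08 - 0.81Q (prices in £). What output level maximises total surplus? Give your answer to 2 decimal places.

Social marginal cost = private MC + MEC = 33.87 + 2.61Q.
Set SMC = demand: 33.87 + 2.61Q = 73.08 - 0.81Q → Q* = 11.4649.

Q* = 11.46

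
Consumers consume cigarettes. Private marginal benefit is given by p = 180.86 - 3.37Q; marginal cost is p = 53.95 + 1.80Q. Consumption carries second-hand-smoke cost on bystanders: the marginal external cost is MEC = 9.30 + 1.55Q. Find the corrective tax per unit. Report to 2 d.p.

Social marginal benefit = demand − MEC = 171.56 - 4.92Q.
Set SMB = MC: 171.56 - 4.92Q = 53.95 + 1.80Q → Q* = 17.5015.
The Pigouvian tax equals MEC at Q*: 9.30 + 1.55×17.5015 = 36.4273.

tax = 36.43 per unit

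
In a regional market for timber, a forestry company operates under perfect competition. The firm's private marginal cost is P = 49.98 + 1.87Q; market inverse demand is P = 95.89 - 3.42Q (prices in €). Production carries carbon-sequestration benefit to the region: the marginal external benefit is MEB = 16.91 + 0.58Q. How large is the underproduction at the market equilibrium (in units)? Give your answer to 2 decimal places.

Market equilibrium (private): 49.98 + 1.87Q = 95.89 - 3.42Q → Q_m = 8.6786.
Social marginal cost = private MC − MEB = 33.07 + 1.29Q.
Set SMC = demand: 33.07 + 1.29Q = 95.89 - 3.42Q → Q* = 13.3376.
Gap = |8.6786 − 13.3376| = 4.6590.

4.66 units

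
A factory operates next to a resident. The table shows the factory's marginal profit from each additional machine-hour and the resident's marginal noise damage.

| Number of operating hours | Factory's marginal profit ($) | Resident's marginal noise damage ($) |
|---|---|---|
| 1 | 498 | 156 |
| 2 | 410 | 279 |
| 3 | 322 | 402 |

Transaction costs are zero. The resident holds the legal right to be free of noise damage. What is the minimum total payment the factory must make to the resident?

$435

Efficient level: marginal profit ≥ marginal noise damage through level 2, so k* = 2.
With the resident holding the right, the factory must at least compensate total damage at k*: 156 + 279 = 435.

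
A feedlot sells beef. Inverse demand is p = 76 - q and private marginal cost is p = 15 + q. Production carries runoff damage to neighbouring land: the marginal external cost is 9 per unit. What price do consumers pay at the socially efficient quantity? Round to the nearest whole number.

P = 50

Social marginal cost = private MC + MEC = 24 + q.
Set SMC = demand: 24 + q = 76 - q → q* = 26.0000.
Consumer price on the demand curve at q*: 76 − 1×26.0000 = 50.0000.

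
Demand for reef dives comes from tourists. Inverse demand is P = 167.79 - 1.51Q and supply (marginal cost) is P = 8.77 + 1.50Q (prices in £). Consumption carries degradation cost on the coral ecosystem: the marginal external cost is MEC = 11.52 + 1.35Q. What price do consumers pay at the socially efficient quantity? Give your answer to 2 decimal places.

P = £116.71

Social marginal benefit = demand − MEC = 156.27 - 2.86Q.
Set SMB = MC: 156.27 - 2.86Q = 8.77 + 1.50Q → Q* = 33.8303.
Consumer price on the demand curve at Q*: 167.79 − 1.51×33.8303 = 116.7062.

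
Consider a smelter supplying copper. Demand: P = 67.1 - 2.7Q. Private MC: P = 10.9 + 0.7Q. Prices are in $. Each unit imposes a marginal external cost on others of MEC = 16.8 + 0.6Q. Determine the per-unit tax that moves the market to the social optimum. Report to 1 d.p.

Social marginal cost = private MC + MEC = 27.7 + 1.3Q.
Set SMC = demand: 27.7 + 1.3Q = 67.1 - 2.7Q → Q* = 9.8500.
The Pigouvian tax equals MEC at Q*: 16.8 + 0.6×9.8500 = 22.7100.

tax = $22.7 per unit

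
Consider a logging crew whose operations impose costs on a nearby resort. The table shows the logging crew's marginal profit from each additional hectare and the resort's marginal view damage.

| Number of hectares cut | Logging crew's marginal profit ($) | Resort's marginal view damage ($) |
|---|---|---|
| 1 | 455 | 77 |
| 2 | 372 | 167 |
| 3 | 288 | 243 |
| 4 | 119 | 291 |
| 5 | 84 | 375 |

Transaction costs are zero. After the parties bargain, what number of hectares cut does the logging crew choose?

3

Bargaining reaches the level where marginal profit last exceeds marginal view damage.
That holds through level 3 (288 ≥ 243) but not at 4 (119 < 291).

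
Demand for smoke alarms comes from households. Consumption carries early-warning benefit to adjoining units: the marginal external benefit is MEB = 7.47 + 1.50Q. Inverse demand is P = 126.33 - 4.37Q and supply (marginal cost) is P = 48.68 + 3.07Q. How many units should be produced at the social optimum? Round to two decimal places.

Q* = 14.33

Social marginal benefit = demand + MEB = 133.80 - 2.87Q.
Set SMB = MC: 133.80 - 2.87Q = 48.68 + 3.07Q → Q* = 14.3300.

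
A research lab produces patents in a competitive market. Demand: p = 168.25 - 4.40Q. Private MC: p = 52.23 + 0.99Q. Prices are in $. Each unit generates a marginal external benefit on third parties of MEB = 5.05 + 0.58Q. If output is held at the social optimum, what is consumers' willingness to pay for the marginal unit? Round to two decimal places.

Social marginal cost = private MC − MEB = 47.18 + 0.41Q.
Set SMC = demand: 47.18 + 0.41Q = 168.25 - 4.40Q → Q* = 25.1705.
Consumer price on the demand curve at Q*: 168.25 − 4.40×25.1705 = 57.4998.

P = $57.50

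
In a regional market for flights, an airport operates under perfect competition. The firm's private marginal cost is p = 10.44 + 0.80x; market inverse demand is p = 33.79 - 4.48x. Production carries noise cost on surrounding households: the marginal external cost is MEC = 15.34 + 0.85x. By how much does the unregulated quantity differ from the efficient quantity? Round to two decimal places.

3.12 units

Market equilibrium (private): 10.44 + 0.80x = 33.79 - 4.48x → x_m = 4.4223.
Social marginal cost = private MC + MEC = 25.78 + 1.65x.
Set SMC = demand: 25.78 + 1.65x = 33.79 - 4.48x → x* = 1.3067.
Gap = |4.4223 − 1.3067| = 3.1156.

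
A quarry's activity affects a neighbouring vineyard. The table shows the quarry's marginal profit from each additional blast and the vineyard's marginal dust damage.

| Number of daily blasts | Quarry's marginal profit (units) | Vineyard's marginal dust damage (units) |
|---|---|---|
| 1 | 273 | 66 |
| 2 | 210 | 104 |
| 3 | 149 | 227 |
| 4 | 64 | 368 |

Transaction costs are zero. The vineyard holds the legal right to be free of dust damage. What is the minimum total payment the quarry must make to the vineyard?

170

Efficient level: marginal profit ≥ marginal dust damage through level 2, so k* = 2.
With the vineyard holding the right, the quarry must at least compensate total damage at k*: 66 + 104 = 170.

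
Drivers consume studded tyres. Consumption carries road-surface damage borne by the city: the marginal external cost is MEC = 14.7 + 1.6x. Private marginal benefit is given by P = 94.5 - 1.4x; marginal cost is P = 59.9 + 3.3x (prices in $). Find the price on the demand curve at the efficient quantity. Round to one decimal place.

Social marginal benefit = demand − MEC = 79.8 - 3.0x.
Set SMB = MC: 79.8 - 3.0x = 59.9 + 3.3x → x* = 3.1587.
Consumer price on the demand curve at x*: 94.5 − 1.4×3.1587 = 90.0778.

P = $90.1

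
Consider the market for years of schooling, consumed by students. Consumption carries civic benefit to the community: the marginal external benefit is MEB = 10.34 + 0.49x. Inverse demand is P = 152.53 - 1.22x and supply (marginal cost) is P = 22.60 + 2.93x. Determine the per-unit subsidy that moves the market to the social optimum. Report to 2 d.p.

Social marginal benefit = demand + MEB = 162.87 - 0.73x.
Set SMB = MC: 162.87 - 0.73x = 22.60 + 2.93x → x* = 38.3251.
The Pigouvian subsidy equals MEB at x*: 10.34 + 0.49×38.3251 = 29.1193.

subsidy = 29.12 per unit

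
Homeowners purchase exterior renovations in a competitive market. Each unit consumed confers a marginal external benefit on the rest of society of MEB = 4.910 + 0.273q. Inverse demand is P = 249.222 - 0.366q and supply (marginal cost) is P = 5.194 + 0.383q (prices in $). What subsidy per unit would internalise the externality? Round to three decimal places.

subsidy = $147.683 per unit

Social marginal benefit = demand + MEB = 254.132 - 0.093q.
Set SMB = MC: 254.132 - 0.093q = 5.194 + 0.383q → q* = 522.9790.
The Pigouvian subsidy equals MEB at q*: 4.910 + 0.273×522.9790 = 147.6833.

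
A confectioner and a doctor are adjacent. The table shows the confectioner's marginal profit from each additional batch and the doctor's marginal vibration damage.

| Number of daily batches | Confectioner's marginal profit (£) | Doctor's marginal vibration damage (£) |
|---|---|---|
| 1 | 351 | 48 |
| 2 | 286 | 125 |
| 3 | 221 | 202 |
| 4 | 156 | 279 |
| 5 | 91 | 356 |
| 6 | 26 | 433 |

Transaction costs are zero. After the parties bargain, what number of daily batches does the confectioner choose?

Bargaining reaches the level where marginal profit last exceeds marginal vibration damage.
That holds through level 3 (221 ≥ 202) but not at 4 (156 < 279).

3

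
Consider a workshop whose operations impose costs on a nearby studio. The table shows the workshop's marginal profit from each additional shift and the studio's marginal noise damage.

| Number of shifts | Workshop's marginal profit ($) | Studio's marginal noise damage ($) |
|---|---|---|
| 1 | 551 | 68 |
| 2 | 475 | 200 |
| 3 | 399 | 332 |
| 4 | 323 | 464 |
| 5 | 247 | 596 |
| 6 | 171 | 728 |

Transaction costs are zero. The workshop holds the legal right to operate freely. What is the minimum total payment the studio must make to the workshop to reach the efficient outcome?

Left alone the workshop would choose level 6 (marginal profit stays positive).
Efficient level: k* = 3 (marginal profit ≥ marginal noise damage through 3).
The studio must at least cover the workshop's forgone profit from cutting 6→3: 323 + 247 + 171 = 741.

$741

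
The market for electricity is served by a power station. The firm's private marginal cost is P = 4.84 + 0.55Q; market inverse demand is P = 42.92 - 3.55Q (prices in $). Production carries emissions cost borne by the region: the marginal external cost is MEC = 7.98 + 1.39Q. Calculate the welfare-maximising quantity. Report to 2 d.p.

Q* = 5.48

Social marginal cost = private MC + MEC = 12.82 + 1.94Q.
Set SMC = demand: 12.82 + 1.94Q = 42.92 - 3.55Q → Q* = 5.4827.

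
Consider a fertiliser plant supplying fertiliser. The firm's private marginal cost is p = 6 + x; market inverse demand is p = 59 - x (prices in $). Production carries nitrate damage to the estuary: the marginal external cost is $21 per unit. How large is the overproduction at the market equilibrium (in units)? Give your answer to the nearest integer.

11 units

Market equilibrium (private): 6 + x = 59 - x → x_m = 26.5000.
Social marginal cost = private MC + MEC = 27 + x.
Set SMC = demand: 27 + x = 59 - x → x* = 16.0000.
Gap = |26.5000 − 16.0000| = 10.5000.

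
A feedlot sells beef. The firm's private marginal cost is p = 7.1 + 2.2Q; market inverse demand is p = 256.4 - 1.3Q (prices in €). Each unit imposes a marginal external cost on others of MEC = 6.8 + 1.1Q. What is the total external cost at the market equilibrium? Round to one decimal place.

Market equilibrium (private): 7.1 + 2.2Q = 256.4 - 1.3Q → Q_m = 71.2286.
Total external cost = ∫₀^{Q_m} (6.8 + 1.1Q) dQ = 6.8×71.2286 + ½×1.1×71.2286² = 3274.7869.

€3274.8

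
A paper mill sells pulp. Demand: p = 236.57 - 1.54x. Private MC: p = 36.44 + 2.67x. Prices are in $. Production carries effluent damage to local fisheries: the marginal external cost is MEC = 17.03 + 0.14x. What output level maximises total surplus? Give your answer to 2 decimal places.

x* = 42.09

Social marginal cost = private MC + MEC = 53.47 + 2.81x.
Set SMC = demand: 53.47 + 2.81x = 236.57 - 1.54x → x* = 42.0920.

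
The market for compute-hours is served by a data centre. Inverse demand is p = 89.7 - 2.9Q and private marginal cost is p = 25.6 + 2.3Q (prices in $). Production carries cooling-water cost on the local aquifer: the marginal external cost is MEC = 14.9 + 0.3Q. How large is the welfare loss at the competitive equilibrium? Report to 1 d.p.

Market equilibrium (private): 25.6 + 2.3Q = 89.7 - 2.9Q → Q_m = 12.3269.
Social marginal cost = private MC + MEC = 40.5 + 2.6Q.
Set SMC = demand: 40.5 + 2.6Q = 89.7 - 2.9Q → Q* = 8.9455.
Between Q* and Q_m the wedge SMC − demand runs linearly from 0 to MEC(Q_m), so the loss is a triangle.
DWL = ½ × 3.3814 × 18.5981 = 31.4438.

DWL = $31.4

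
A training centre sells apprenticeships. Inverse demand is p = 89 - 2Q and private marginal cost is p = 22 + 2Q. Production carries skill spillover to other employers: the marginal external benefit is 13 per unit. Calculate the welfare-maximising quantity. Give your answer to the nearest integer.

Social marginal cost = private MC − MEB = 9 + 2Q.
Set SMC = demand: 9 + 2Q = 89 - 2Q → Q* = 20.0000.

Q* = 20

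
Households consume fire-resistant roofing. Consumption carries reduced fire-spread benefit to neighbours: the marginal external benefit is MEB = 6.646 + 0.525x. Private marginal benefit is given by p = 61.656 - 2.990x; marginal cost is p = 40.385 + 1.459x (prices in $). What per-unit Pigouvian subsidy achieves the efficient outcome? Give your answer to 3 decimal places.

Social marginal benefit = demand + MEB = 68.302 - 2.465x.
Set SMB = MC: 68.302 - 2.465x = 40.385 + 1.459x → x* = 7.1144.
The Pigouvian subsidy equals MEB at x*: 6.646 + 0.525×7.1144 = 10.3811.

subsidy = $10.381 per unit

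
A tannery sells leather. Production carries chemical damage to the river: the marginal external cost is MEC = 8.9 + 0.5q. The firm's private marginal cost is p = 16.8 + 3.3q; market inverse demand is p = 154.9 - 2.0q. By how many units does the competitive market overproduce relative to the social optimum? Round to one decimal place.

3.8 units

Market equilibrium (private): 16.8 + 3.3q = 154.9 - 2.0q → q_m = 26.0566.
Social marginal cost = private MC + MEC = 25.7 + 3.8q.
Set SMC = demand: 25.7 + 3.8q = 154.9 - 2.0q → q* = 22.2759.
Gap = |26.0566 − 22.2759| = 3.7807.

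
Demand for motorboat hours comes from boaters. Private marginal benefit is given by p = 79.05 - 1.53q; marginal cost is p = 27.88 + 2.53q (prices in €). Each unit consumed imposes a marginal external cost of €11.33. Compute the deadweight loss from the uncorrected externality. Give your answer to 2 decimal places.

Market equilibrium (private): 27.88 + 2.53q = 79.05 - 1.53q → q_m = 12.6034.
Social marginal benefit = demand − MEC = 67.72 - 1.53q.
Set SMB = MC: 67.72 - 1.53q = 27.88 + 2.53q → q* = 9.8128.
Between q* and q_m the wedge MC − SMB runs linearly from 0 to MEC(q_m), so the loss is a triangle.
DWL = ½ × 2.7906 × 11.3300 = 15.8087.

DWL = €15.81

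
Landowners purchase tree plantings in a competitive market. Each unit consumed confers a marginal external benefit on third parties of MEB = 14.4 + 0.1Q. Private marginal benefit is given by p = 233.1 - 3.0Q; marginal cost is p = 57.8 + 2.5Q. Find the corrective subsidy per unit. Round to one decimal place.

Social marginal benefit = demand + MEB = 247.5 - 2.9Q.
Set SMB = MC: 247.5 - 2.9Q = 57.8 + 2.5Q → Q* = 35.1296.
The Pigouvian subsidy equals MEB at Q*: 14.4 + 0.1×35.1296 = 17.9130.

subsidy = 17.9 per unit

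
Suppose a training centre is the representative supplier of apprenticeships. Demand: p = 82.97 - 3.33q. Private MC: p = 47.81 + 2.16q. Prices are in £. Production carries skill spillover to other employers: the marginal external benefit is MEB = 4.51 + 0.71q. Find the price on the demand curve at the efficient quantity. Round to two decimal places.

Social marginal cost = private MC − MEB = 43.30 + 1.45q.
Set SMC = demand: 43.30 + 1.45q = 82.97 - 3.33q → q* = 8.2992.
Consumer price on the demand curve at q*: 82.97 − 3.33×8.2992 = 55.3337.

P = £55.33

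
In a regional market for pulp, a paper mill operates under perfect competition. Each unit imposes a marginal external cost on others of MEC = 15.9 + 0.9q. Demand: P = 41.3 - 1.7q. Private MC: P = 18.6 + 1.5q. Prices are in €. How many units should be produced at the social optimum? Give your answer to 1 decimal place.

q* = 1.7

Social marginal cost = private MC + MEC = 34.5 + 2.4q.
Set SMC = demand: 34.5 + 2.4q = 41.3 - 1.7q → q* = 1.6585.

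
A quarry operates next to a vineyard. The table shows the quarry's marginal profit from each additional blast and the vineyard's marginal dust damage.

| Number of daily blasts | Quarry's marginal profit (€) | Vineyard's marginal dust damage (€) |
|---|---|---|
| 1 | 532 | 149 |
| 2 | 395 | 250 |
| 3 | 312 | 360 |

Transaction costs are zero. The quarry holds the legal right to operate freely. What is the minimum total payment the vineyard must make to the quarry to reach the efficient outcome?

Left alone the quarry would choose level 3 (marginal profit stays positive).
Efficient level: k* = 2 (marginal profit ≥ marginal dust damage through 2).
The vineyard must at least cover the quarry's forgone profit from cutting 3→2: 312 = 312.

€312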